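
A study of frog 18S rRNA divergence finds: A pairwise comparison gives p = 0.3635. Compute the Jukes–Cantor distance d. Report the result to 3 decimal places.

0.497

d = −(3/4) ln(1 − 4p/3) = −0.75 ln(1 − 0.484667) = −0.75 ln(0.515333)
  = −0.75 × (-0.662942) = 0.497207 substitutions/site.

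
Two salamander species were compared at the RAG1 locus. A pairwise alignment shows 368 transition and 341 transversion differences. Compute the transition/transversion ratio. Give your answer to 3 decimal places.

R = 368/341 = 1.079178… ≈ 1.079 (to 3 d.p.).

1.079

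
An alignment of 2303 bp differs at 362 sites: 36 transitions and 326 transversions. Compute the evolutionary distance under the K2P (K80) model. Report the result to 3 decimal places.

0.178

P = 36/2303 ≈ 0.015632 and Q = 326/2303 ≈ 0.141554.
Under the Kimura two-parameter model, d = −½ ln(1 − 2P − Q) − ¼ ln(1 − 2Q).
1 − 2P − Q = 0.827182, giving −½ ln(0.827182) = 0.094865.
1 − 2Q = 0.716892, giving −¼ ln(0.716892) = 0.083208.
d = 0.094865 + 0.083208 = 0.178073.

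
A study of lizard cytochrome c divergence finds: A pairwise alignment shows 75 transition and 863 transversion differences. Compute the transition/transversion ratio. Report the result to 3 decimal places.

R = 75/863 = 0.086906… ≈ 0.087 (to 3 d.p.).

0.087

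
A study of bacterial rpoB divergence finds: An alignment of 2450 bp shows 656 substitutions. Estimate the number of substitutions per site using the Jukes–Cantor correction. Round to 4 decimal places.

0.3312

p = 656/2450 ≈ 0.267755.
d = −(3/4) ln(1 − 4p/3) = −0.75 ln(1 − 0.357007) = −0.75 ln(0.642993)
  = −0.75 × (-0.441621) = 0.331216 substitutions/site.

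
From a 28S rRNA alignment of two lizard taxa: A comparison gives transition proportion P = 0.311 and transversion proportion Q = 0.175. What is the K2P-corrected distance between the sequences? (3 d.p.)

0.905

Under the Kimura two-parameter model, d = −½ ln(1 − 2P − Q) − ¼ ln(1 − 2Q).
1 − 2P − Q = 0.203, giving −½ ln(0.203) = 0.797275.
1 − 2Q = 0.65, giving −¼ ln(0.65) = 0.107696.
d = 0.797275 + 0.107696 = 0.904971.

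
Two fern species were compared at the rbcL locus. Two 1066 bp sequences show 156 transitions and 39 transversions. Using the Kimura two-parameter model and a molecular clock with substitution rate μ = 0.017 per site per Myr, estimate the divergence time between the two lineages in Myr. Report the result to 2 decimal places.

P = 156/1066 ≈ 0.146341 and Q = 39/1066 ≈ 0.036585.
Under the Kimura two-parameter model, d = −½ ln(1 − 2P − Q) − ¼ ln(1 − 2Q).
1 − 2P − Q = 0.670733, giving −½ ln(0.670733) = 0.199692.
1 − 2Q = 0.92683, giving −¼ ln(0.92683) = 0.018996.
d = 0.199692 + 0.018996 = 0.218688.
Under a molecular clock d = 2μt, so t = d/(2μ) = 0.218688 / (2 × 0.017) = 6.43 Myr.

6.43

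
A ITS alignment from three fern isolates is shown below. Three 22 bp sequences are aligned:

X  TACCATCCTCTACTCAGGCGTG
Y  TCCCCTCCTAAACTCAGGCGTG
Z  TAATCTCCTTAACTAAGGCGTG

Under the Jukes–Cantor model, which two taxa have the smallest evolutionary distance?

X and Y

X–Y: 4/22 differ, p = 0.182, d = 0.208.
X–Z: 6/22 differ, p = 0.273, d = 0.339.
Y–Z: 5/22 differ, p = 0.227, d = 0.271.
The smallest distance is between X and Y.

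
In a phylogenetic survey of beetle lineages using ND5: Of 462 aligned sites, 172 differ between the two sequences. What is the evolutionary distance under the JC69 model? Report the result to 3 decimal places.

p = 172/462 ≈ 0.372294.
d = −(3/4) ln(1 − 4p/3) = −0.75 ln(1 − 0.496392) = −0.75 ln(0.503608)
  = −0.75 × (-0.685957) = 0.514468 substitutions/site.

0.514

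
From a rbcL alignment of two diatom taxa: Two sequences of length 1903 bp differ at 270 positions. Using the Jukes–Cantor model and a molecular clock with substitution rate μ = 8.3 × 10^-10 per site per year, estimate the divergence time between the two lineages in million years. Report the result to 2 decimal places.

p = 270/1903 ≈ 0.141881.
d = −(3/4) ln(1 − 4p/3) = −0.75 ln(1 − 0.189175) = −0.75 ln(0.810825)
  = −0.75 × (-0.209703) = 0.157277 substitutions/site.
Under a molecular clock d = 2μt, so t = d/(2μ) = 0.157277 / (2 × 8.3 × 10^-10) = 94.75 million years.

94.75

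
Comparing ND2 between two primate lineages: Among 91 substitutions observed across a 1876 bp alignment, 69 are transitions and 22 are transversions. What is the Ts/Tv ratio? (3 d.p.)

3.136

R = 69/22 = 3.136363… ≈ 3.136 (to 3 d.p.).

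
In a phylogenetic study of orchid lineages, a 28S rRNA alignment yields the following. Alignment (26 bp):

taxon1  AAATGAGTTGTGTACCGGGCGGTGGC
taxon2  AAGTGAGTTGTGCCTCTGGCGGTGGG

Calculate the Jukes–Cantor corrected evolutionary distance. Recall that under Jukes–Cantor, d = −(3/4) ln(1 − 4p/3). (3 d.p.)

0.276

The sequences differ at 6 of 26 sites (3, 13, 14, 15, 17, 26), so p = 6/26 ≈ 0.230769.
d = −(3/4) ln(1 − 4p/3) = −0.75 ln(1 − 0.307692) = −0.75 ln(0.692308)
  = −0.75 × (-0.367724) = 0.275793 substitutions/site.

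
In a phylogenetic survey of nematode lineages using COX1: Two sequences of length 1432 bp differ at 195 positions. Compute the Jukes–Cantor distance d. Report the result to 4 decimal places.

p = 195/1432 ≈ 0.136173.
d = −(3/4) ln(1 − 4p/3) = −0.75 ln(1 − 0.181564) = −0.75 ln(0.818436)
  = −0.75 × (-0.200360) = 0.150270 substitutions/site.

0.1503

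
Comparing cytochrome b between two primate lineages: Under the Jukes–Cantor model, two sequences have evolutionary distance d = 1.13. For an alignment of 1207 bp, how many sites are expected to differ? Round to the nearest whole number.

705

Invert JC69: p = (3/4)(1 − e^(−4d/3)) = 0.75 × (1 − e^(-1.506667)) = 0.75 × (1 − 0.221647) = 0.583765.
Expected differing sites = pL ≈ 0.583765 × 1207 = 704.604355 ≈ 705.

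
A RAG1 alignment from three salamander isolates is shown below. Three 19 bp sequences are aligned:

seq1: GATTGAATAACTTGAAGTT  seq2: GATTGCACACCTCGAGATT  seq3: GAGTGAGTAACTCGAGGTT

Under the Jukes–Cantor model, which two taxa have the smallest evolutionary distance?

seq1–seq2: 6/19 differ, p = 0.316, d = 0.410.
seq1–seq3: 4/19 differ, p = 0.211, d = 0.247.
seq2–seq3: 6/19 differ, p = 0.316, d = 0.410.
The smallest distance is between seq1 and seq3.

seq1 and seq3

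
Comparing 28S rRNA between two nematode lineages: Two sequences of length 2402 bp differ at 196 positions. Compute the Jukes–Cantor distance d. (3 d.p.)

p = 196/2402 ≈ 0.081599.
d = −(3/4) ln(1 − 4p/3) = −0.75 ln(1 − 0.108799) = −0.75 ln(0.891201)
  = −0.75 × (-0.115185) = 0.086389 substitutions/site.

0.086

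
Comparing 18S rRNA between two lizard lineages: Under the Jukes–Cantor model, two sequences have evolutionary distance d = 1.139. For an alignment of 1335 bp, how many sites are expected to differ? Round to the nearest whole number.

782

Invert JC69: p = (3/4)(1 − e^(−4d/3)) = 0.75 × (1 − e^(-1.518667)) = 0.75 × (1 − 0.219004) = 0.585747.
Expected differing sites = pL ≈ 0.585747 × 1335 = 781.972245 ≈ 782.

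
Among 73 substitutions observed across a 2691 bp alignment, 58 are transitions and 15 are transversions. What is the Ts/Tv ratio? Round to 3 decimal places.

R = 58/15 = 3.866666… ≈ 3.867 (to 3 d.p.).

3.867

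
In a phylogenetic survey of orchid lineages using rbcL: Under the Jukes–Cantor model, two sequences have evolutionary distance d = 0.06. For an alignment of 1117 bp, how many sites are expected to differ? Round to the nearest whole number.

64

Invert JC69: p = (3/4)(1 − e^(−4d/3)) = 0.75 × (1 − e^(-0.08)) = 0.75 × (1 − 0.923116) = 0.057663.
Expected differing sites = pL ≈ 0.057663 × 1117 = 64.409571 ≈ 64.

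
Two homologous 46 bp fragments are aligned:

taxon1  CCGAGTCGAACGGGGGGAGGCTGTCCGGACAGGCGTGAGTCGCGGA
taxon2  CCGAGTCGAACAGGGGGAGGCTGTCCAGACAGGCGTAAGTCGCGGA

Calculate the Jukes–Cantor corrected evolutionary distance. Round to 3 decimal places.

The sequences differ at 3 of 46 sites (12, 27, 37), so p = 3/46 ≈ 0.065217.
d = −(3/4) ln(1 − 4p/3) = −0.75 ln(1 − 0.086956) = −0.75 ln(0.913044)
  = −0.75 × (-0.090971) = 0.068228 substitutions/site.

0.068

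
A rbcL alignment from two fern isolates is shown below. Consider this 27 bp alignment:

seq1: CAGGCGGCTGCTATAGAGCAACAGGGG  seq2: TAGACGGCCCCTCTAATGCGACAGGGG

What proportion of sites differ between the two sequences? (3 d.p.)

The sequences differ at 8 of 27 positions (sites 1, 4, 9, 10, 13, 16, 17, 20).
p = 8/27 = 0.296296… ≈ 0.296 (to 3 d.p.).

0.296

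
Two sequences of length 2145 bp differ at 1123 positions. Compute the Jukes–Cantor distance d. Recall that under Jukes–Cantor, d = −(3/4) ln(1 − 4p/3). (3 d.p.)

0.898

p = 1123/2145 ≈ 0.523543.
d = −(3/4) ln(1 − 4p/3) = −0.75 ln(1 − 0.698057) = −0.75 ln(0.301943)
  = −0.75 × (-1.197517) = 0.898138 substitutions/site.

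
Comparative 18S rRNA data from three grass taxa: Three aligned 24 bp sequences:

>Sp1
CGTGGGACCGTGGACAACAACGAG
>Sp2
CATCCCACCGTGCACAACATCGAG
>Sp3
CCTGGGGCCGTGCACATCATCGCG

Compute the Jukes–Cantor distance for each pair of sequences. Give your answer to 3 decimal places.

Sp1–Sp2: 6/24 sites differ → p = 0.25, d = −0.75 ln(1 − 0.333333) = 0.304098 ≈ 0.304.
Sp1–Sp3: 6/24 sites differ → p = 0.25, d = −0.75 ln(1 − 0.333333) = 0.304098 ≈ 0.304.
Sp2–Sp3: 7/24 sites differ → p ≈ 0.291667, d = −0.75 ln(1 − 0.388889) = 0.369358 ≈ 0.369.

d(Sp1,Sp2) = 0.304, d(Sp1,Sp3) = 0.304, d(Sp2,Sp3) = 0.369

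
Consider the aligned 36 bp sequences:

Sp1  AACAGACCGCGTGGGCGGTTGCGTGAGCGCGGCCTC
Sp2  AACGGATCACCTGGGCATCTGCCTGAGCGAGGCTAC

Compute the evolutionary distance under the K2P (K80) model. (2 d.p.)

0.40

Of 36 sites, 6 differences are transitions and 5 are transversions, so P = 6/36 ≈ 0.166667 and Q = 5/36 ≈ 0.138889.
Under the Kimura two-parameter model, d = −½ ln(1 − 2P − Q) − ¼ ln(1 − 2Q).
1 − 2P − Q = 0.527777, giving −½ ln(0.527777) = 0.319541.
1 − 2Q = 0.722222, giving −¼ ln(0.722222) = 0.081356.
d = 0.319541 + 0.081356 = 0.400897.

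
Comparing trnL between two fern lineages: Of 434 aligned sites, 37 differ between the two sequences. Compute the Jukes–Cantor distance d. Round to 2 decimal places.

p = 37/434 ≈ 0.085253.
d = −(3/4) ln(1 − 4p/3) = −0.75 ln(1 − 0.113671) = −0.75 ln(0.886329)
  = −0.75 × (-0.120667) = 0.090500 substitutions/site.

0.09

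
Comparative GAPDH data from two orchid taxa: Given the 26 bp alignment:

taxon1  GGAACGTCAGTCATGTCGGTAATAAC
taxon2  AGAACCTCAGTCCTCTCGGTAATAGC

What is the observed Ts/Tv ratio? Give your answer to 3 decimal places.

Transitions are A↔G and C↔T; transversions are all other mismatches.
Transitions: 2. Transversions: 3.
R = 2/3 = 0.666666… ≈ 0.667 (to 3 d.p.).

0.667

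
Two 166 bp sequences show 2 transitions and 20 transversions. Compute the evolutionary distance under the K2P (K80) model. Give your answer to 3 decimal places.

0.147

P = 2/166 ≈ 0.012048 and Q = 20/166 ≈ 0.120482.
Under the Kimura two-parameter model, d = −½ ln(1 − 2P − Q) − ¼ ln(1 − 2Q).
1 − 2P − Q = 0.855422, giving −½ ln(0.855422) = 0.078080.
1 − 2Q = 0.759036, giving −¼ ln(0.759036) = 0.068927.
d = 0.078080 + 0.068927 = 0.147007.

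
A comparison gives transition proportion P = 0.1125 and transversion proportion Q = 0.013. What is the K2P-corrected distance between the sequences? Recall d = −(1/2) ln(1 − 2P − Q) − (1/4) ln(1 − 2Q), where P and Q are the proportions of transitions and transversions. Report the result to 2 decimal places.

Under the Kimura two-parameter model, d = −½ ln(1 − 2P − Q) − ¼ ln(1 − 2Q).
1 − 2P − Q = 0.762, giving −½ ln(0.762) = 0.135904.
1 − 2Q = 0.974, giving −¼ ln(0.974) = 0.006586.
d = 0.135904 + 0.006586 = 0.142490.

0.14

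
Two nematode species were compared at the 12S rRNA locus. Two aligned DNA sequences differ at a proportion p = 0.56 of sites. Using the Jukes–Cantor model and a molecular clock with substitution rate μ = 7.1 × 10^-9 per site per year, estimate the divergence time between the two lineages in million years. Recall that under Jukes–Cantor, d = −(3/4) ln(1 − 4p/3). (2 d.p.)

d = −(3/4) ln(1 − 4p/3) = −0.75 ln(1 − 0.746667) = −0.75 ln(0.253333)
  = −0.75 × (-1.373050) = 1.029788 substitutions/site.
Under a molecular clock d = 2μt, so t = d/(2μ) = 1.029788 / (2 × 7.1 × 10^-9) = 72.52 million years.

72.52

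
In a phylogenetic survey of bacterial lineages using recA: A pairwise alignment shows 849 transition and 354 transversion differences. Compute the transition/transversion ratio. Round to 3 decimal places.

R = 849/354 = 2.398305… ≈ 2.398 (to 3 d.p.).

2.398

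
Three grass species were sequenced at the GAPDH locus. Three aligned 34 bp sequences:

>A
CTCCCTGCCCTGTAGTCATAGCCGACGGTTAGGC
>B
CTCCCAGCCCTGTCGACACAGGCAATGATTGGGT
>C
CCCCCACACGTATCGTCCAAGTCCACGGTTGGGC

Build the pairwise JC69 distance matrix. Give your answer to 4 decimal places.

d(A,B) = 0.3734, d(A,C) = 0.4770, d(B,C) = 0.5347

A–B: 10/34 sites differ → p ≈ 0.294118, d = −0.75 ln(1 − 0.392157) = 0.373379 ≈ 0.3734.
A–C: 12/34 sites differ → p ≈ 0.352941, d = −0.75 ln(1 − 0.470588) = 0.476991 ≈ 0.4770.
B–C: 13/34 sites differ → p ≈ 0.382353, d = −0.75 ln(1 − 0.509804) = 0.534712 ≈ 0.5347.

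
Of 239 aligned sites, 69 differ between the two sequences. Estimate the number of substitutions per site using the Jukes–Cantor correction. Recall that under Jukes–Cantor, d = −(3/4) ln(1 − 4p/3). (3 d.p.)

p = 69/239 ≈ 0.288703.
d = −(3/4) ln(1 − 4p/3) = −0.75 ln(1 − 0.384937) = −0.75 ln(0.615063)
  = −0.75 × (-0.486031) = 0.364523 substitutions/site.

0.365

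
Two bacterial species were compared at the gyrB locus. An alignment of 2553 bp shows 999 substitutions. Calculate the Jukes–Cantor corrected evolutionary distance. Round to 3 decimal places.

0.553

p = 999/2553 ≈ 0.391304.
d = −(3/4) ln(1 − 4p/3) = −0.75 ln(1 − 0.521739) = −0.75 ln(0.478261)
  = −0.75 × (-0.737599) = 0.553199 substitutions/site.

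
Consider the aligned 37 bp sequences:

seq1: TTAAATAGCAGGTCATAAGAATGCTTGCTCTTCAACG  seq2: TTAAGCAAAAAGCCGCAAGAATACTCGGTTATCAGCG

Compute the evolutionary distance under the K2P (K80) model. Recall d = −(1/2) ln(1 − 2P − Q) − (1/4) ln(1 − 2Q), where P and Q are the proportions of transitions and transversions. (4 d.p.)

0.6072

Of 37 sites, 11 differences are transitions and 3 are transversions, so P = 11/37 ≈ 0.297297 and Q = 3/37 ≈ 0.081081.
Under the Kimura two-parameter model, d = −½ ln(1 − 2P − Q) − ¼ ln(1 − 2Q).
1 − 2P − Q = 0.324325, giving −½ ln(0.324325) = 0.563005.
1 − 2Q = 0.837838, giving −¼ ln(0.837838) = 0.044233.
d = 0.563005 + 0.044233 = 0.607238.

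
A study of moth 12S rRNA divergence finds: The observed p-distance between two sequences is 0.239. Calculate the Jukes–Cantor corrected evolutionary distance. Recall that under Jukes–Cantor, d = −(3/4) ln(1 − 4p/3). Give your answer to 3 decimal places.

0.288

d = −(3/4) ln(1 − 4p/3) = −0.75 ln(1 − 0.318667) = −0.75 ln(0.681333)
  = −0.75 × (-0.383704) = 0.287778 substitutions/site.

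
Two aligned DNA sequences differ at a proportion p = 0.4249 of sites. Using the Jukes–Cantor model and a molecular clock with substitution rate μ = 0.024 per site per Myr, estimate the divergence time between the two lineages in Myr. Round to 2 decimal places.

13.06

d = −(3/4) ln(1 − 4p/3) = −0.75 ln(1 − 0.566533) = −0.75 ln(0.433467)
  = −0.75 × (-0.835940) = 0.626955 substitutions/site.
Under a molecular clock d = 2μt, so t = d/(2μ) = 0.626955 / (2 × 0.024) = 13.06 Myr.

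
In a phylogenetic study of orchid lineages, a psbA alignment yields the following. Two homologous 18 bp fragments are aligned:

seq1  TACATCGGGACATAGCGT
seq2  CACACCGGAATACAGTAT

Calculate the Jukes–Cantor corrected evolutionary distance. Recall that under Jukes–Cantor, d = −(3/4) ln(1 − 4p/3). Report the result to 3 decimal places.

The sequences differ at 7 of 18 sites (1, 5, 9, 11, 13, 16, 17), so p = 7/18 ≈ 0.388889.
d = −(3/4) ln(1 − 4p/3) = −0.75 ln(1 − 0.518519) = −0.75 ln(0.481481)
  = −0.75 × (-0.730889) = 0.548167 substitutions/site.

0.548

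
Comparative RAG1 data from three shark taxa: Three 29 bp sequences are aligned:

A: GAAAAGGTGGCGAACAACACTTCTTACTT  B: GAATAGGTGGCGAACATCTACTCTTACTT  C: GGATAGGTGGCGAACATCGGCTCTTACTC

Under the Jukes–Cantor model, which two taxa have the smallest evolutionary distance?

B and C

A–B: 5/29 differ, p = 0.172, d = 0.196.
A–C: 7/29 differ, p = 0.241, d = 0.291.
B–C: 4/29 differ, p = 0.138, d = 0.152.
The smallest distance is between B and C.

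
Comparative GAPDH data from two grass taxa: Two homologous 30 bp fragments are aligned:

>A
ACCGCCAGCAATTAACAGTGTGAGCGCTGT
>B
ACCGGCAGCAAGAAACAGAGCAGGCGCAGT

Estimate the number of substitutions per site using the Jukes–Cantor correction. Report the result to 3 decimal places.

The sequences differ at 8 of 30 sites (5, 12, 13, 19, 21, 22, 23, 28), so p = 8/30 ≈ 0.266667.
d = −(3/4) ln(1 − 4p/3) = −0.75 ln(1 − 0.355556) = −0.75 ln(0.644444)
  = −0.75 × (-0.439367) = 0.329525 substitutions/site.

0.330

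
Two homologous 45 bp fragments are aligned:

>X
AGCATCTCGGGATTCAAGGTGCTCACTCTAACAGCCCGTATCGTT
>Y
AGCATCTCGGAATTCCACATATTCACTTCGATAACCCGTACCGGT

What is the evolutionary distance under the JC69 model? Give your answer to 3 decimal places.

The sequences differ at 13 of 45 sites, so p = 13/45 ≈ 0.288889.
d = −(3/4) ln(1 − 4p/3) = −0.75 ln(1 − 0.385185) = −0.75 ln(0.614815)
  = −0.75 × (-0.486434) = 0.364826 substitutions/site.

0.365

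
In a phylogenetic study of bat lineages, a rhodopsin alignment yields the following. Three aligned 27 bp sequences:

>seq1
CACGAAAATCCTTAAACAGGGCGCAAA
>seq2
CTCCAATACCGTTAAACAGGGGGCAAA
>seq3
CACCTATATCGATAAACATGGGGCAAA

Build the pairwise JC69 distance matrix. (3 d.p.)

seq1–seq2: 6/27 sites differ → p ≈ 0.222222, d = −0.75 ln(1 − 0.296296) = 0.263548 ≈ 0.264.
seq1–seq3: 7/27 sites differ → p ≈ 0.259259, d = −0.75 ln(1 − 0.345679) = 0.318118 ≈ 0.318.
seq2–seq3: 5/27 sites differ → p ≈ 0.185185, d = −0.75 ln(1 − 0.246913) = 0.212681 ≈ 0.213.

d(seq1,seq2) = 0.264, d(seq1,seq3) = 0.318, d(seq2,seq3) = 0.213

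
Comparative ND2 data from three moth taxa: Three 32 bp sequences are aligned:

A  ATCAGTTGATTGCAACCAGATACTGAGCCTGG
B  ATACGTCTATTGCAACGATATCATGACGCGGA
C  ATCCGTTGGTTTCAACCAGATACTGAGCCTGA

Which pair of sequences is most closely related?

A–B: 12/32 differ, p = 0.375, d = 0.520.
A–C: 4/32 differ, p = 0.125, d = 0.137.
B–C: 12/32 differ, p = 0.375, d = 0.520.
The smallest distance is between A and C.

A and C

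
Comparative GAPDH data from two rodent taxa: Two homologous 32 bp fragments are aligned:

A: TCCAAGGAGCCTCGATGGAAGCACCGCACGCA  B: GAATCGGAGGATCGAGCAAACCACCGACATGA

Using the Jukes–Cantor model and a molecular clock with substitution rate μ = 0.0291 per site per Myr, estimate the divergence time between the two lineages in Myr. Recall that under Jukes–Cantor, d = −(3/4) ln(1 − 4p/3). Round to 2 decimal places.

The sequences differ at 16 of 32 sites, so p = 16/32 = 0.5.
d = −(3/4) ln(1 − 4p/3) = −0.75 ln(1 − 0.666667) = −0.75 ln(0.333333)
  = −0.75 × (-1.098613) = 0.823960 substitutions/site.
Under a molecular clock d = 2μt, so t = d/(2μ) = 0.823960 / (2 × 0.0291) = 14.16 Myr.

14.16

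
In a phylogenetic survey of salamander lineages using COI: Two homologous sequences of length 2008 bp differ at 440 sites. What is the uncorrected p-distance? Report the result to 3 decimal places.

0.219

p = 440/2008 = 0.219123… ≈ 0.219 (to 3 d.p.).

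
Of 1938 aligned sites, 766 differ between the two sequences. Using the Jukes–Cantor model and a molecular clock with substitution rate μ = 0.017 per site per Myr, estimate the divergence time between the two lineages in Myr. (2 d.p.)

p = 766/1938 ≈ 0.395253.
d = −(3/4) ln(1 − 4p/3) = −0.75 ln(1 − 0.527004) = −0.75 ln(0.472996)
  = −0.75 × (-0.748668) = 0.561501 substitutions/site.
Under a molecular clock d = 2μt, so t = d/(2μ) = 0.561501 / (2 × 0.017) = 16.51 Myr.

16.51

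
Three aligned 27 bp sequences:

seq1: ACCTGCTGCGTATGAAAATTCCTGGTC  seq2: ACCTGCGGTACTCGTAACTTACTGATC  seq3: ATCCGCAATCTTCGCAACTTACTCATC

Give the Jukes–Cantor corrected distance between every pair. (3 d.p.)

seq1–seq2: 10/27 sites differ → p ≈ 0.37037, d = −0.75 ln(1 − 0.493827) = 0.510658 ≈ 0.511.
seq1–seq3: 13/27 sites differ → p ≈ 0.481481, d = −0.75 ln(1 − 0.641975) = 0.770364 ≈ 0.770.
seq2–seq3: 8/27 sites differ → p ≈ 0.296296, d = −0.75 ln(1 − 0.395061) = 0.376971 ≈ 0.377.

d(seq1,seq2) = 0.511, d(seq1,seq3) = 0.770, d(seq2,seq3) = 0.377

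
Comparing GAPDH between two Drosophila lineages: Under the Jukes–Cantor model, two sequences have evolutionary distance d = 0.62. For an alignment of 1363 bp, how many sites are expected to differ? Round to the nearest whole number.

575

Invert JC69: p = (3/4)(1 − e^(−4d/3)) = 0.75 × (1 − e^(-0.826667)) = 0.75 × (1 − 0.437505) = 0.421871.
Expected differing sites = pL ≈ 0.421871 × 1363 = 575.010173 ≈ 575.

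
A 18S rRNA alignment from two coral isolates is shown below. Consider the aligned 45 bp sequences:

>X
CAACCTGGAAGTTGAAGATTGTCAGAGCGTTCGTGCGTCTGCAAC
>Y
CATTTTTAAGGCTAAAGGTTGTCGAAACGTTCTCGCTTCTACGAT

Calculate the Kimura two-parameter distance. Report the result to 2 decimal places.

Of 45 sites, 14 differences are transitions and 4 are transversions, so P = 14/45 ≈ 0.311111 and Q = 4/45 ≈ 0.088889.
Under the Kimura two-parameter model, d = −½ ln(1 − 2P − Q) − ¼ ln(1 − 2Q).
1 − 2P − Q = 0.288889, giving −½ ln(0.288889) = 0.620856.
1 − 2Q = 0.822222, giving −¼ ln(0.822222) = 0.048936.
d = 0.620856 + 0.048936 = 0.669792.

0.67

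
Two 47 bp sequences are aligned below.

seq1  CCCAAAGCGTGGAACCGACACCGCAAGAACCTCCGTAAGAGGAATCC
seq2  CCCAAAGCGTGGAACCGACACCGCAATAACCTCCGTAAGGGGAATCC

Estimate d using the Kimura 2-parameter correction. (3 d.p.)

Of 47 sites, 1 differences are transitions and 1 are transversions, so P = 1/47 ≈ 0.021277 and Q = 1/47 ≈ 0.021277.
Under the Kimura two-parameter model, d = −½ ln(1 − 2P − Q) − ¼ ln(1 − 2Q).
1 − 2P − Q = 0.936169, giving −½ ln(0.936169) = 0.032980.
1 − 2Q = 0.957446, giving −¼ ln(0.957446) = 0.010871.
d = 0.032980 + 0.010871 = 0.043851.

0.044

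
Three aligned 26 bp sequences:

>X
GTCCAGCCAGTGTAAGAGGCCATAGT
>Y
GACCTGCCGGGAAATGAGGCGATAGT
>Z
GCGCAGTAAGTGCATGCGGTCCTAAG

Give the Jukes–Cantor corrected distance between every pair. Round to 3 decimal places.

d(X,Y) = 0.396, d(X,Z) = 0.623, d(Y,Z) = 1.100

X–Y: 8/26 sites differ → p ≈ 0.307692, d = −0.75 ln(1 − 0.410256) = 0.396050 ≈ 0.396.
X–Z: 11/26 sites differ → p ≈ 0.423077, d = −0.75 ln(1 − 0.564103) = 0.622762 ≈ 0.623.
Y–Z: 15/26 sites differ → p ≈ 0.576923, d = −0.75 ln(1 − 0.769231) = 1.099754 ≈ 1.100.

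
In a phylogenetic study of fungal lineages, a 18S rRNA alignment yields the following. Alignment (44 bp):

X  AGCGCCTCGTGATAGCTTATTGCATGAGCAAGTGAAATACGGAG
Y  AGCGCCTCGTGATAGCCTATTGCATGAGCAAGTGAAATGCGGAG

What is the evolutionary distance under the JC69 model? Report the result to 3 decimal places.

0.047

The sequences differ at 2 of 44 sites (17, 39), so p = 2/44 ≈ 0.045455.
d = −(3/4) ln(1 − 4p/3) = −0.75 ln(1 − 0.060607) = −0.75 ln(0.939393)
  = −0.75 × (-0.062521) = 0.046891 substitutions/site.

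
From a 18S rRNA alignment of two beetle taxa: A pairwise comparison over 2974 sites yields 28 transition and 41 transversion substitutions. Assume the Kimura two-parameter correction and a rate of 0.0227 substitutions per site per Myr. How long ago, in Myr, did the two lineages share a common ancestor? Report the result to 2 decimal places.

P = 28/2974 ≈ 0.009415 and Q = 41/2974 ≈ 0.013786.
Under the Kimura two-parameter model, d = −½ ln(1 − 2P − Q) − ¼ ln(1 − 2Q).
1 − 2P − Q = 0.967384, giving −½ ln(0.967384) = 0.016580.
1 − 2Q = 0.972428, giving −¼ ln(0.972428) = 0.006990.
d = 0.016580 + 0.006990 = 0.023570.
Under a molecular clock d = 2μt, so t = d/(2μ) = 0.023570 / (2 × 0.0227) = 0.52 Myr.

0.52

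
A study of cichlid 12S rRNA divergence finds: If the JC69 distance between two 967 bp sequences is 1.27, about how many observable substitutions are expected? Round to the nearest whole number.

Invert JC69: p = (3/4)(1 − e^(−4d/3)) = 0.75 × (1 − e^(-1.693333)) = 0.75 × (1 − 0.183906) = 0.612071.
Expected differing sites = pL ≈ 0.612071 × 967 = 591.872657 ≈ 592.

592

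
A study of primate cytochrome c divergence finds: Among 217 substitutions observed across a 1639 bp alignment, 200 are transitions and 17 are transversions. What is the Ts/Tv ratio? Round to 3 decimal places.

R = 200/17 = 11.764705… ≈ 11.765 (to 3 d.p.).

11.765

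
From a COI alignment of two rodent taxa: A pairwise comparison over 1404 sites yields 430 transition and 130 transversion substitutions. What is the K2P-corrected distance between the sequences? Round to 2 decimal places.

P = 430/1404 ≈ 0.306268 and Q = 130/1404 ≈ 0.092593.
Under the Kimura two-parameter model, d = −½ ln(1 − 2P − Q) − ¼ ln(1 − 2Q).
1 − 2P − Q = 0.294871, giving −½ ln(0.294871) = 0.610609.
1 − 2Q = 0.814814, giving −¼ ln(0.814814) = 0.051199.
d = 0.610609 + 0.051199 = 0.661808.

0.66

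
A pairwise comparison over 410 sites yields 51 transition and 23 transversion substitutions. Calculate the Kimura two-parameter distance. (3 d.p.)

0.212

P = 51/410 ≈ 0.12439 and Q = 23/410 ≈ 0.056098.
Under the Kimura two-parameter model, d = −½ ln(1 − 2P − Q) − ¼ ln(1 − 2Q).
1 − 2P − Q = 0.695122, giving −½ ln(0.695122) = 0.181834.
1 − 2Q = 0.887804, giving −¼ ln(0.887804) = 0.029751.
d = 0.181834 + 0.029751 = 0.211585.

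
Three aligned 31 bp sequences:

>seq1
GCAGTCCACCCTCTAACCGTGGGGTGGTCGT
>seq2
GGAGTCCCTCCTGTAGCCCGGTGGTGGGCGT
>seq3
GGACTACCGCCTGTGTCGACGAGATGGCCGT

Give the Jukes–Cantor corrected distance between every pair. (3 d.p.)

d(seq1,seq2) = 0.367, d(seq1,seq3) = 0.691, d(seq2,seq3) = 0.481

seq1–seq2: 9/31 sites differ → p ≈ 0.290323, d = −0.75 ln(1 − 0.387097) = 0.367161 ≈ 0.367.
seq1–seq3: 14/31 sites differ → p ≈ 0.451613, d = −0.75 ln(1 − 0.602151) = 0.691262 ≈ 0.691.
seq2–seq3: 11/31 sites differ → p ≈ 0.354839, d = −0.75 ln(1 − 0.473119) = 0.480585 ≈ 0.481.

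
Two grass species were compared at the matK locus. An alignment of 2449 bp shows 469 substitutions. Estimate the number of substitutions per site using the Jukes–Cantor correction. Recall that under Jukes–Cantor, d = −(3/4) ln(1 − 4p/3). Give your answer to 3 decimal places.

0.221

p = 469/2449 ≈ 0.191507.
d = −(3/4) ln(1 − 4p/3) = −0.75 ln(1 − 0.255343) = −0.75 ln(0.744657)
  = −0.75 × (-0.294832) = 0.221124 substitutions/site.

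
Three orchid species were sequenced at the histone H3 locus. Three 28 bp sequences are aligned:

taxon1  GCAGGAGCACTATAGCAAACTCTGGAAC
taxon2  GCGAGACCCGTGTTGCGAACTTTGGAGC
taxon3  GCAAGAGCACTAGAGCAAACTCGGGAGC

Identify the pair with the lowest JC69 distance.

taxon1 and taxon3

taxon1–taxon2: 10/28 differ, p = 0.357, d = 0.485.
taxon1–taxon3: 4/28 differ, p = 0.143, d = 0.158.
taxon2–taxon3: 10/28 differ, p = 0.357, d = 0.485.
The smallest distance is between taxon1 and taxon3.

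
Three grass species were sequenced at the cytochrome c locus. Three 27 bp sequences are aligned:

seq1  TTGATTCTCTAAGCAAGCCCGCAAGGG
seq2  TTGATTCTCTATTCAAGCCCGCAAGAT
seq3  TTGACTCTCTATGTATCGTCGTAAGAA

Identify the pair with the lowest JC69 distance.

seq1 and seq2

seq1–seq2: 4/27 differ, p = 0.148, d = 0.165.
seq1–seq3: 10/27 differ, p = 0.370, d = 0.511.
seq2–seq3: 9/27 differ, p = 0.333, d = 0.441.
The smallest distance is between seq1 and seq2.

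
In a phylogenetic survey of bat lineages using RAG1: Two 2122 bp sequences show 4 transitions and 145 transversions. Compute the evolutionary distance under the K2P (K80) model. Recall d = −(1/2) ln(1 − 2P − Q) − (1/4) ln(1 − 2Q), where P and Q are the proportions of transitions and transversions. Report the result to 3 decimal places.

0.074

P = 4/2122 ≈ 0.001885 and Q = 145/2122 ≈ 0.068332.
Under the Kimura two-parameter model, d = −½ ln(1 − 2P − Q) − ¼ ln(1 − 2Q).
1 − 2P − Q = 0.927898, giving −½ ln(0.927898) = 0.037417.
1 − 2Q = 0.863336, giving −¼ ln(0.863336) = 0.036738.
d = 0.037417 + 0.036738 = 0.074155.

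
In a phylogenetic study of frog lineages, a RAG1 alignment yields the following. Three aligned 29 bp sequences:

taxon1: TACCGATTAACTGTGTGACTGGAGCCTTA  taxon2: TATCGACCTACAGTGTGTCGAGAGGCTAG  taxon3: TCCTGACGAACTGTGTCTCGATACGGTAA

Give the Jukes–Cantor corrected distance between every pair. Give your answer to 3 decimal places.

d(taxon1,taxon2) = 0.529, d(taxon1,taxon3) = 0.683, d(taxon2,taxon3) = 0.529

taxon1–taxon2: 11/29 sites differ → p ≈ 0.37931, d = −0.75 ln(1 − 0.505747) = 0.528531 ≈ 0.529.
taxon1–taxon3: 13/29 sites differ → p ≈ 0.448276, d = −0.75 ln(1 − 0.597701) = 0.682920 ≈ 0.683.
taxon2–taxon3: 11/29 sites differ → p ≈ 0.37931, d = −0.75 ln(1 − 0.505747) = 0.528531 ≈ 0.529.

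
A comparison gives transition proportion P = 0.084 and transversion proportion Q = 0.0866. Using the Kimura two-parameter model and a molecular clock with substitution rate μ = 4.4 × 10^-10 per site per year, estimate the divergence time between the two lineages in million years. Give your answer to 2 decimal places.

Under the Kimura two-parameter model, d = −½ ln(1 − 2P − Q) − ¼ ln(1 − 2Q).
1 − 2P − Q = 0.7454, giving −½ ln(0.7454) = 0.146917.
1 − 2Q = 0.8268, giving −¼ ln(0.8268) = 0.047548.
d = 0.146917 + 0.047548 = 0.194465.
Under a molecular clock d = 2μt, so t = d/(2μ) = 0.194465 / (2 × 4.4 × 10^-10) = 220.98 million years.

220.98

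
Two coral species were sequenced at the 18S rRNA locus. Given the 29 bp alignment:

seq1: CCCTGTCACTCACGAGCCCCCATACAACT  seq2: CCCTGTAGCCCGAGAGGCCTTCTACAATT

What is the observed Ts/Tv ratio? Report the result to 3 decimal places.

Transitions are A↔G and C↔T; transversions are all other mismatches.
Transitions: 6. Transversions: 4.
R = 6/4 = 1.500.

1.500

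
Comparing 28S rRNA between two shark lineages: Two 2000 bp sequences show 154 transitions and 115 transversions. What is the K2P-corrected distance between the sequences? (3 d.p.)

P = 154/2000 = 0.077 and Q = 115/2000 = 0.0575.
Under the Kimura two-parameter model, d = −½ ln(1 − 2P − Q) − ¼ ln(1 − 2Q).
1 − 2P − Q = 0.7885, giving −½ ln(0.7885) = 0.118811.
1 − 2Q = 0.885, giving −¼ ln(0.885) = 0.030542.
d = 0.118811 + 0.030542 = 0.149353.

0.149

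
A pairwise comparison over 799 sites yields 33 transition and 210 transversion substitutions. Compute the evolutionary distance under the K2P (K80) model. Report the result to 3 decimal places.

0.398

P = 33/799 ≈ 0.041302 and Q = 210/799 ≈ 0.262829.
Under the Kimura two-parameter model, d = −½ ln(1 − 2P − Q) − ¼ ln(1 − 2Q).
1 − 2P − Q = 0.654567, giving −½ ln(0.654567) = 0.211891.
1 − 2Q = 0.474342, giving −¼ ln(0.474342) = 0.186457.
d = 0.211891 + 0.186457 = 0.398348.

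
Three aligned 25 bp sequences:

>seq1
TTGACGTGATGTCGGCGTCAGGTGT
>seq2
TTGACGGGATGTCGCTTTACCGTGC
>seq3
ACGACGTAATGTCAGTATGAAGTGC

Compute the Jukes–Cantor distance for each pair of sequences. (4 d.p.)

seq1–seq2: 8/25 sites differ → p = 0.32, d = −0.75 ln(1 − 0.426667) = 0.417216 ≈ 0.4172.
seq1–seq3: 9/25 sites differ → p = 0.36, d = −0.75 ln(1 − 0.48) = 0.490445 ≈ 0.4904.
seq2–seq3: 10/25 sites differ → p = 0.4, d = −0.75 ln(1 − 0.533333) = 0.571605 ≈ 0.5716.

d(seq1,seq2) = 0.4172, d(seq1,seq3) = 0.4904, d(seq2,seq3) = 0.5716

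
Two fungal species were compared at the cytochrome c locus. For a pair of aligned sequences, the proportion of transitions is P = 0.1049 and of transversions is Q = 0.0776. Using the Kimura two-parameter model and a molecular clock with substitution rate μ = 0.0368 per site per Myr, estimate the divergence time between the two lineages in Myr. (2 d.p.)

Under the Kimura two-parameter model, d = −½ ln(1 − 2P − Q) − ¼ ln(1 − 2Q).
1 − 2P − Q = 0.7126, giving −½ ln(0.7126) = 0.169418.
1 − 2Q = 0.8448, giving −¼ ln(0.8448) = 0.042164.
d = 0.169418 + 0.042164 = 0.211582.
Under a molecular clock d = 2μt, so t = d/(2μ) = 0.211582 / (2 × 0.0368) = 2.87 Myr.

2.87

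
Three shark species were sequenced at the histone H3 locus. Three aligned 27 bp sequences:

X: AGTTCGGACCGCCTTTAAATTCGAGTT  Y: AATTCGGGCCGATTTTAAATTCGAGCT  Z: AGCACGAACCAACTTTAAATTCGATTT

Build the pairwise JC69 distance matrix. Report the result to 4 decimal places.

d(X,Y) = 0.2127, d(X,Z) = 0.2635, d(Y,Z) = 0.4408

X–Y: 5/27 sites differ → p ≈ 0.185185, d = −0.75 ln(1 − 0.246913) = 0.212681 ≈ 0.2127.
X–Z: 6/27 sites differ → p ≈ 0.222222, d = −0.75 ln(1 − 0.296296) = 0.263548 ≈ 0.2635.
Y–Z: 9/27 sites differ → p ≈ 0.333333, d = −0.75 ln(1 − 0.444444) = 0.440839 ≈ 0.4408.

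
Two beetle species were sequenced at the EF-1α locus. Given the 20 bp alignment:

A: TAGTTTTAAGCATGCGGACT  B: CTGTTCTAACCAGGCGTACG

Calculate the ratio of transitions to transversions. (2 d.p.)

0.40

Transitions are A↔G and C↔T; transversions are all other mismatches.
Transitions: 2. Transversions: 5.
R = 2/5 = 0.40.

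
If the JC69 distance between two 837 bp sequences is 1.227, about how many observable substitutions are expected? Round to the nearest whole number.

Invert JC69: p = (3/4)(1 − e^(−4d/3)) = 0.75 × (1 − e^(-1.636)) = 0.75 × (1 − 0.194758) = 0.603932.
Expected differing sites = pL ≈ 0.603932 × 837 = 505.491084 ≈ 505.

505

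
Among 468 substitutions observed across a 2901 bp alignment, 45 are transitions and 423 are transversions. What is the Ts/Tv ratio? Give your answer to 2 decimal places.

0.11

R = 45/423 = 0.106382… ≈ 0.11 (to 2 d.p.).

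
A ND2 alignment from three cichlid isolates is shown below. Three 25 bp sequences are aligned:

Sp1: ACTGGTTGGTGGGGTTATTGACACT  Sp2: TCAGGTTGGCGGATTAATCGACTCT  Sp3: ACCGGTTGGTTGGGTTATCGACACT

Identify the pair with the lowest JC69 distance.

Sp1 and Sp3

Sp1–Sp2: 8/25 differ, p = 0.320, d = 0.417.
Sp1–Sp3: 3/25 differ, p = 0.120, d = 0.131.
Sp2–Sp3: 8/25 differ, p = 0.320, d = 0.417.
The smallest distance is between Sp1 and Sp3.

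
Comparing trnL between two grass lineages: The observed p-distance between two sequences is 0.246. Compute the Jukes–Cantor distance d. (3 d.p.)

0.298

d = −(3/4) ln(1 − 4p/3) = −0.75 ln(1 − 0.328) = −0.75 ln(0.672)
  = −0.75 × (-0.397497) = 0.298123 substitutions/site.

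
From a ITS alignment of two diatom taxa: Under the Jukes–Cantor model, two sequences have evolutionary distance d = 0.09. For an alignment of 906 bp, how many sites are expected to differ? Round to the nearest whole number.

77

Invert JC69: p = (3/4)(1 − e^(−4d/3)) = 0.75 × (1 − e^(-0.12)) = 0.75 × (1 − 0.886920) = 0.084810.
Expected differing sites = pL ≈ 0.084810 × 906 = 76.83786 ≈ 77.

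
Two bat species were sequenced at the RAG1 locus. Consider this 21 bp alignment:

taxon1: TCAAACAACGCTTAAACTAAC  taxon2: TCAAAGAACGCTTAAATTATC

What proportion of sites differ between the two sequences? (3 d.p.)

0.143

The sequences differ at 3 of 21 positions (sites 6, 17, 20).
p = 3/21 = 0.142857… ≈ 0.143 (to 3 d.p.).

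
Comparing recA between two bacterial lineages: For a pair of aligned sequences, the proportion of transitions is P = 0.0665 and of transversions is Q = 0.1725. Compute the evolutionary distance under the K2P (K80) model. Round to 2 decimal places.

Under the Kimura two-parameter model, d = −½ ln(1 − 2P − Q) − ¼ ln(1 − 2Q).
1 − 2P − Q = 0.6945, giving −½ ln(0.6945) = 0.182282.
1 − 2Q = 0.655, giving −¼ ln(0.655) = 0.105780.
d = 0.182282 + 0.105780 = 0.288062.

0.29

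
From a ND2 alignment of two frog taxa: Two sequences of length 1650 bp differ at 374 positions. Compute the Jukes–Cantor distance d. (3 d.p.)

p = 374/1650 ≈ 0.226667.
d = −(3/4) ln(1 − 4p/3) = −0.75 ln(1 − 0.302223) = −0.75 ln(0.697777)
  = −0.75 × (-0.359856) = 0.269892 substitutions/site.

0.270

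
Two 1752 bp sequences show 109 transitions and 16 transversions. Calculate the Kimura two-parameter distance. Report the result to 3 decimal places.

P = 109/1752 ≈ 0.062215 and Q = 16/1752 ≈ 0.009132.
Under the Kimura two-parameter model, d = −½ ln(1 − 2P − Q) − ¼ ln(1 − 2Q).
1 − 2P − Q = 0.866438, giving −½ ln(0.866438) = 0.071682.
1 − 2Q = 0.981736, giving −¼ ln(0.981736) = 0.004608.
d = 0.071682 + 0.004608 = 0.076290.

0.076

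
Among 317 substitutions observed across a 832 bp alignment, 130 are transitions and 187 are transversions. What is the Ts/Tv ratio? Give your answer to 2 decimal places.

R = 130/187 = 0.695187… ≈ 0.70 (to 2 d.p.).

0.70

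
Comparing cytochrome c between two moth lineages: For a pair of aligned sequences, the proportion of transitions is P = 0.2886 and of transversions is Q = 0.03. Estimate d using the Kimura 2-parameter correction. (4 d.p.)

0.4827

Under the Kimura two-parameter model, d = −½ ln(1 − 2P − Q) − ¼ ln(1 − 2Q).
1 − 2P − Q = 0.3928, giving −½ ln(0.3928) = 0.467227.
1 − 2Q = 0.94, giving −¼ ln(0.94) = 0.015469.
d = 0.467227 + 0.015469 = 0.482696.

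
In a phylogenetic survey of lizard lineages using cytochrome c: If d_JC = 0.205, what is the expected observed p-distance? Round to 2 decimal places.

0.18

p = (3/4)(1 − e^(−4d/3)) = 0.75 × (1 − e^(-0.273333)) = 0.75 × (1 − 0.760839) = 0.179371.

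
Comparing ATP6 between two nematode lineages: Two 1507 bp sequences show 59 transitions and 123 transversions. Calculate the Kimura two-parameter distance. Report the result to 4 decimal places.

P = 59/1507 ≈ 0.039151 and Q = 123/1507 ≈ 0.081619.
Under the Kimura two-parameter model, d = −½ ln(1 − 2P − Q) − ¼ ln(1 − 2Q).
1 − 2P − Q = 0.840079, giving −½ ln(0.840079) = 0.087130.
1 − 2Q = 0.836762, giving −¼ ln(0.836762) = 0.044554.
d = 0.087130 + 0.044554 = 0.131684.

0.1317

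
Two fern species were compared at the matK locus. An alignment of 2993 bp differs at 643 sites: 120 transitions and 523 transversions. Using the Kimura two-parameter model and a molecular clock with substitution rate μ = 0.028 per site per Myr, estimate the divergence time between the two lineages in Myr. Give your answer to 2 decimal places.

P = 120/2993 ≈ 0.040094 and Q = 523/2993 ≈ 0.174741.
Under the Kimura two-parameter model, d = −½ ln(1 − 2P − Q) − ¼ ln(1 − 2Q).
1 − 2P − Q = 0.745071, giving −½ ln(0.745071) = 0.147138.
1 − 2Q = 0.650518, giving −¼ ln(0.650518) = 0.107497.
d = 0.147138 + 0.107497 = 0.254635.
Under a molecular clock d = 2μt, so t = d/(2μ) = 0.254635 / (2 × 0.028) = 4.55 Myr.

4.55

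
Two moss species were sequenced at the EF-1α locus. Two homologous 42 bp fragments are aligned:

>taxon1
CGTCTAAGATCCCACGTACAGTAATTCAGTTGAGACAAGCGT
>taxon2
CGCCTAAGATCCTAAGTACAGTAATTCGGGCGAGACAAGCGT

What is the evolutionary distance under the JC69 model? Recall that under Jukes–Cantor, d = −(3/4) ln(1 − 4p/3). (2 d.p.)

0.16

The sequences differ at 6 of 42 sites (3, 13, 15, 28, 30, 31), so p = 6/42 ≈ 0.142857.
d = −(3/4) ln(1 − 4p/3) = −0.75 ln(1 − 0.190476) = −0.75 ln(0.809524)
  = −0.75 × (-0.211309) = 0.158482 substitutions/site.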